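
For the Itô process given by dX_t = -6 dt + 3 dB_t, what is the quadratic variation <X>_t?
<X>_t = 9*t

For an Itô process dX_t = a(t) dt + b(t) dB_t, the quadratic variation is <X>_t = int_0^t b(s)^2 ds (the drift term does not contribute). Here b(s) = 3, so
  b(s)^2 = 9.
Integrating from 0 to t:
  <X>_t = int_0^t (9) ds = 9*t.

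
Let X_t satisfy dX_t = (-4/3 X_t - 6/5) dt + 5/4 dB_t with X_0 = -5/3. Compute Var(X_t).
Var(X_t) = 75/128 - 75*exp(-8*t/3)/128

The variance V(t) = Var(X_t) satisfies V'(t) = 2 a V(t) + c^2 with V(0) = 0 (drift coefficient is linear in X, diffusion is constant). With a = -4/3, c = 5/4, the solution is
  V(t) = (c^2 / (2 a)) * (exp(2 a t) - 1)
       = ((5/4)^2 / (2*(-4/3))) * (exp((-8/3) t) - 1)
       = 75/128 - 75*exp(-8*t/3)/128.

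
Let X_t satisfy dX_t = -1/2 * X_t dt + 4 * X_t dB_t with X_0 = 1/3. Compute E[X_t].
E[X_t] = exp(-t/2)/3

For GBM dX = mu X dt + sigma X dB with X_0 = x_0, apply Itô to Y = log X: dY = (mu - sigma^2/2) dt + sigma dB, so Y_t = log(x_0) + (mu - sigma^2/2) t + sigma B_t and hence X_t = x_0 * exp((mu - sigma^2/2) t + sigma B_t).
With mu = -1/2, sigma = 4, x_0 = 1/3, this gives:
  X_t = 1/3 * exp((-17/2) * t + (4) * B_t).
Since sigma*B_t ~ Normal(0, sigma^2 t), E[exp(sigma*B_t)] = exp(sigma^2 t / 2); so E[X_t] = x_0 * exp((mu - sigma^2/2) t) * exp(sigma^2 t / 2) = x_0 * exp(mu t) = exp(-t/2)/3.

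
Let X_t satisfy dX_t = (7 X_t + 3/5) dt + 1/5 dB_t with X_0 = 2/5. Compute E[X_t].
E[X_t] = 17*exp(7*t)/35 - 3/35

Taking expectations and using E[dB_t] = 0, the mean m(t) = E[X_t] satisfies the ODE m'(t) = a m(t) + b with m(0) = x_0. With a = 7, b = 3/5, x_0 = 2/5, the solution is
  m(t) = x_0 * exp(a t) + (b/a) * (exp(a t) - 1)
       = (2/5) * exp(7 t) + ((3/5)/7) * (exp(7 t) - 1)
       = 17*exp(7*t)/35 - 3/35.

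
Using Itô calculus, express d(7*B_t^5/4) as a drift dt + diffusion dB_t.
d(7*B_t^5/4) = (35*B_t^3/2) dt + (35*B_t^4/4) dB_t

Itô's formula for f(B_t) gives d f(B_t) = f'(B_t) dB_t + (1/2) f''(B_t) dt. Compute derivatives of f(x) = 7*x^5/4:
  f'(x)  = 35*x^4/4
  f''(x) = 35*x^3
Substitute x = B_t and multiply the f'' term by 1/2:
  drift     = (1/2) * (35*x^3) evaluated at B_t = 35*B_t^3/2
  diffusion = (35*x^4/4) evaluated at B_t = 35*B_t^4/4
Therefore d(7*B_t^5/4) = (35*B_t^3/2) dt + (35*B_t^4/4) dB_t.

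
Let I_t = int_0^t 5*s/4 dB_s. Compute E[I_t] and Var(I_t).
E[I_t] = 0; Var(I_t) = 25*t^3/48

The Itô integral of a deterministic integrand f(s) has mean 0 because each increment f(s) * (B_{s+ds} - B_s) has mean 0. By the Itô isometry:
  Var( int_0^t f(s) dB_s ) = E[ (int_0^t f(s) dB_s)^2 ] = int_0^t f(s)^2 ds.
Here f(s) = 5*s/4, so f(s)^2 = 25*s^2/16. Integrate:
  int_0^t (25*s^2/16) ds = 25*t^3/48.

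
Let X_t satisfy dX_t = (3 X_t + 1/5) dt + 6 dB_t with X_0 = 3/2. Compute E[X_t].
E[X_t] = 47*exp(3*t)/30 - 1/15

Taking expectations and using E[dB_t] = 0, the mean m(t) = E[X_t] satisfies the ODE m'(t) = a m(t) + b with m(0) = x_0. With a = 3, b = 1/5, x_0 = 3/2, the solution is
  m(t) = x_0 * exp(a t) + (b/a) * (exp(a t) - 1)
       = (3/2) * exp(3 t) + ((1/5)/3) * (exp(3 t) - 1)
       = 47*exp(3*t)/30 - 1/15.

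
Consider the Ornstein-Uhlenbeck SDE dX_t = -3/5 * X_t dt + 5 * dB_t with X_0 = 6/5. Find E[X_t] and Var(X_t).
E[X_t] = 6*exp(-3*t/5)/5; Var(X_t) = 125/6 - 125*exp(-6*t/5)/6

The OU SDE dX = -theta X dt + sigma dB admits the integrating factor exp(theta t): d(exp(theta t) X_t) = sigma exp(theta t) dB_t. Integrating from 0 to t:
  X_t = x_0 * exp(-theta t) + sigma * int_0^t exp(-theta (t-s)) dB_s.
The Itô integral has mean 0 and (by the Itô isometry) variance sigma^2 * int_0^t exp(-2 theta (t - s)) ds = sigma^2 * (1 - exp(-2 theta t)) / (2 theta).
With theta = 3/5, sigma = 5, x_0 = 6/5:
  E[X_t] = 6/5 * exp(-3/5 t) = 6*exp(-3*t/5)/5
  Var(X_t) = (5)^2 * (1 - exp(-2*3/5 t)) / (2 * 3/5) = 125/6 - 125*exp(-6*t/5)/6.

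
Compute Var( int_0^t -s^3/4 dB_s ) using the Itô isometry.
Var = t^7/112

The Itô integral of a deterministic integrand f(s) has mean 0 because each increment f(s) * (B_{s+ds} - B_s) has mean 0. By the Itô isometry:
  Var( int_0^t f(s) dB_s ) = E[ (int_0^t f(s) dB_s)^2 ] = int_0^t f(s)^2 ds.
Here f(s) = -s^3/4, so f(s)^2 = s^6/16. Integrate:
  int_0^t (s^6/16) ds = t^7/112.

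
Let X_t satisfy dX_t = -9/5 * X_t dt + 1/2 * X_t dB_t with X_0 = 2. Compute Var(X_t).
Var(X_t) = (4*exp(t/4) - 4)*exp(-18*t/5)

For GBM dX = mu X dt + sigma X dB with X_0 = x_0, apply Itô to Y = log X: dY = (mu - sigma^2/2) dt + sigma dB, so Y_t = log(x_0) + (mu - sigma^2/2) t + sigma B_t and hence X_t = x_0 * exp((mu - sigma^2/2) t + sigma B_t).
With mu = -9/5, sigma = 1/2, x_0 = 2, this gives:
  X_t = 2 * exp((-77/40) * t + (1/2) * B_t).
Since sigma*B_t ~ Normal(0, sigma^2 t), E[exp(sigma*B_t)] = exp(sigma^2 t / 2); so E[X_t] = x_0 * exp((mu - sigma^2/2) t) * exp(sigma^2 t / 2) = x_0 * exp(mu t) = 2*exp(-9*t/5).
Var(X_t) = E[X_t^2] - (E[X_t])^2 = x_0^2 * exp(2 mu t) * (exp(sigma^2 t) - 1) = (4*exp(t/4) - 4)*exp(-18*t/5).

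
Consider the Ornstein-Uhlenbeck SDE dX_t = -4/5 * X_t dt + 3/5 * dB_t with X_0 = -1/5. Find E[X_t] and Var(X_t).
E[X_t] = -exp(-4*t/5)/5; Var(X_t) = 9/40 - 9*exp(-8*t/5)/40

The OU SDE dX = -theta X dt + sigma dB admits the integrating factor exp(theta t): d(exp(theta t) X_t) = sigma exp(theta t) dB_t. Integrating from 0 to t:
  X_t = x_0 * exp(-theta t) + sigma * int_0^t exp(-theta (t-s)) dB_s.
The Itô integral has mean 0 and (by the Itô isometry) variance sigma^2 * int_0^t exp(-2 theta (t - s)) ds = sigma^2 * (1 - exp(-2 theta t)) / (2 theta).
With theta = 4/5, sigma = 3/5, x_0 = -1/5:
  E[X_t] = -1/5 * exp(-4/5 t) = -exp(-4*t/5)/5
  Var(X_t) = (3/5)^2 * (1 - exp(-2*4/5 t)) / (2 * 4/5) = 9/40 - 9*exp(-8*t/5)/40.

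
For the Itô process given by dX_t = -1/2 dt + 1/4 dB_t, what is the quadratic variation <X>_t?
<X>_t = t/16

For an Itô process dX_t = a(t) dt + b(t) dB_t, the quadratic variation is <X>_t = int_0^t b(s)^2 ds (the drift term does not contribute). Here b(s) = 1/4, so
  b(s)^2 = 1/16.
Integrating from 0 to t:
  <X>_t = int_0^t (1/16) ds = t/16.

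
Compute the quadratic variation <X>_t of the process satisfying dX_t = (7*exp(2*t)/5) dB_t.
<X>_t = 49*exp(4*t)/100 - 49/100

For an Itô process dX_t = a(t) dt + b(t) dB_t, the quadratic variation is <X>_t = int_0^t b(s)^2 ds (the drift term does not contribute). Here b(s) = 7*exp(2*s)/5, so
  b(s)^2 = 49*exp(4*s)/25.
Integrating from 0 to t:
  <X>_t = int_0^t (49*exp(4*s)/25) ds = 49*exp(4*t)/100 - 49/100.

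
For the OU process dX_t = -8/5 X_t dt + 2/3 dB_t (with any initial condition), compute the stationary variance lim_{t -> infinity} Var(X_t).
lim Var(X_t) = 5/36

The OU SDE dX = -theta X dt + sigma dB admits the integrating factor exp(theta t): d(exp(theta t) X_t) = sigma exp(theta t) dB_t. Integrating from 0 to t gives X_t = x_0 * exp(-theta t) + sigma * int_0^t exp(-theta (t-s)) dB_s for any initial x_0. The Itô integral has variance (by the Itô isometry) sigma^2 * int_0^t exp(-2 theta (t - s)) ds = sigma^2 * (1 - exp(-2 theta t)) / (2 theta), independent of x_0.
With theta = 8/5, sigma = 2/3:
  Var(X_t) = (2/3)^2 * (1 - exp(-2*8/5 t)) / (2 * 8/5) = 5/36 - 5*exp(-16*t/5)/36.
As t -> infinity, exp(-2*8/5 t) -> 0, so the stationary variance is sigma^2 / (2 theta) = 5/36.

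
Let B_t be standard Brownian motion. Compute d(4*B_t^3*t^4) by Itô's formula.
d(4*B_t^3*t^4) = (4*B_t*t^3*(4*B_t^2 + 3*t)) dt + (12*B_t^2*t^4) dB_t

Itô's formula for f(t, x): d f(t, B_t) = (f_t + (1/2) f_xx) dt + f_x dB_t. Compute partials of f(t, x) = 4*t^4*x^3:
  f_t(t,x)  = 16*t^3*x^3
  f_x(t,x)  = 12*t^4*x^2
  f_xx(t,x) = 24*t^4*x
Assemble drift = f_t + (1/2) f_xx = 4*t^3*x*(3*t + 4*x^2) and diffusion = f_x = 12*t^4*x^2. Substituting x = B_t:
  d(4*B_t^3*t^4) = (4*B_t*t^3*(4*B_t^2 + 3*t)) dt + (12*B_t^2*t^4) dB_t.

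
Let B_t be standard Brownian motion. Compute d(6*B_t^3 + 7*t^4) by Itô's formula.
d(6*B_t^3 + 7*t^4) = (18*B_t + 28*t^3) dt + (18*B_t^2) dB_t

Itô's formula for f(t, x): d f(t, B_t) = (f_t + (1/2) f_xx) dt + f_x dB_t. Compute partials of f(t, x) = 7*t^4 + 6*x^3:
  f_t(t,x)  = 28*t^3
  f_x(t,x)  = 18*x^2
  f_xx(t,x) = 36*x
Assemble drift = f_t + (1/2) f_xx = 28*t^3 + 18*x and diffusion = f_x = 18*x^2. Substituting x = B_t:
  d(6*B_t^3 + 7*t^4) = (18*B_t + 28*t^3) dt + (18*B_t^2) dB_t.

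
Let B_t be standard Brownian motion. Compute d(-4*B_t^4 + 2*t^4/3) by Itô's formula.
d(-4*B_t^4 + 2*t^4/3) = (-24*B_t^2 + 8*t^3/3) dt + (-16*B_t^3) dB_t

Itô's formula for f(t, x): d f(t, B_t) = (f_t + (1/2) f_xx) dt + f_x dB_t. Compute partials of f(t, x) = 2*t^4/3 - 4*x^4:
  f_t(t,x)  = 8*t^3/3
  f_x(t,x)  = -16*x^3
  f_xx(t,x) = -48*x^2
Assemble drift = f_t + (1/2) f_xx = 8*t^3/3 - 24*x^2 and diffusion = f_x = -16*x^3. Substituting x = B_t:
  d(-4*B_t^4 + 2*t^4/3) = (-24*B_t^2 + 8*t^3/3) dt + (-16*B_t^3) dB_t.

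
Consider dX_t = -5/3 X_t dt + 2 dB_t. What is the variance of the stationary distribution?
lim Var(X_t) = 6/5

The OU SDE dX = -theta X dt + sigma dB admits the integrating factor exp(theta t): d(exp(theta t) X_t) = sigma exp(theta t) dB_t. Integrating from 0 to t gives X_t = x_0 * exp(-theta t) + sigma * int_0^t exp(-theta (t-s)) dB_s for any initial x_0. The Itô integral has variance (by the Itô isometry) sigma^2 * int_0^t exp(-2 theta (t - s)) ds = sigma^2 * (1 - exp(-2 theta t)) / (2 theta), independent of x_0.
With theta = 5/3, sigma = 2:
  Var(X_t) = (2)^2 * (1 - exp(-2*5/3 t)) / (2 * 5/3) = 6/5 - 6*exp(-10*t/3)/5.
As t -> infinity, exp(-2*5/3 t) -> 0, so the stationary variance is sigma^2 / (2 theta) = 6/5.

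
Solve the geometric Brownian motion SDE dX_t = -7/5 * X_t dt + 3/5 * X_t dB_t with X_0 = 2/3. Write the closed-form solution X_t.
X_t = 2/3 * exp((-79/50) * t + (3/5) * B_t)

For GBM dX = mu X dt + sigma X dB with X_0 = x_0, apply Itô to Y = log X: dY = (mu - sigma^2/2) dt + sigma dB, so Y_t = log(x_0) + (mu - sigma^2/2) t + sigma B_t and hence X_t = x_0 * exp((mu - sigma^2/2) t + sigma B_t).
With mu = -7/5, sigma = 3/5, x_0 = 2/3, this gives:
  X_t = 2/3 * exp((-79/50) * t + (3/5) * B_t).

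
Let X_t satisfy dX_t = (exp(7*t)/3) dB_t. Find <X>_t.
<X>_t = exp(14*t)/126 - 1/126

For an Itô process dX_t = a(t) dt + b(t) dB_t, the quadratic variation is <X>_t = int_0^t b(s)^2 ds (the drift term does not contribute). Here b(s) = exp(7*s)/3, so
  b(s)^2 = exp(14*s)/9.
Integrating from 0 to t:
  <X>_t = int_0^t (exp(14*s)/9) ds = exp(14*t)/126 - 1/126.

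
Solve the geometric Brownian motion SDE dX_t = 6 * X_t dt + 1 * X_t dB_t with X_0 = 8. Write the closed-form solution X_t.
X_t = 8 * exp((11/2) * t + (1) * B_t)

For GBM dX = mu X dt + sigma X dB with X_0 = x_0, apply Itô to Y = log X: dY = (mu - sigma^2/2) dt + sigma dB, so Y_t = log(x_0) + (mu - sigma^2/2) t + sigma B_t and hence X_t = x_0 * exp((mu - sigma^2/2) t + sigma B_t).
With mu = 6, sigma = 1, x_0 = 8, this gives:
  X_t = 8 * exp((11/2) * t + (1) * B_t).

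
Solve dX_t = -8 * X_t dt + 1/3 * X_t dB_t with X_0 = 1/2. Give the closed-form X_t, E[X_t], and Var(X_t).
X_t = 1/2 * exp((-145/18) t + (1/3) B_t); E[X_t] = exp(-8*t)/2; Var(X_t) = (exp(t/9) - 1)*exp(-16*t)/4

For GBM dX = mu X dt + sigma X dB with X_0 = x_0, apply Itô to Y = log X: dY = (mu - sigma^2/2) dt + sigma dB, so Y_t = log(x_0) + (mu - sigma^2/2) t + sigma B_t and hence X_t = x_0 * exp((mu - sigma^2/2) t + sigma B_t).
With mu = -8, sigma = 1/3, x_0 = 1/2, this gives:
  X_t = 1/2 * exp((-145/18) * t + (1/3) * B_t).
Since sigma*B_t ~ Normal(0, sigma^2 t), E[exp(sigma*B_t)] = exp(sigma^2 t / 2); so E[X_t] = x_0 * exp((mu - sigma^2/2) t) * exp(sigma^2 t / 2) = x_0 * exp(mu t) = exp(-8*t)/2.
Var(X_t) = E[X_t^2] - (E[X_t])^2 = x_0^2 * exp(2 mu t) * (exp(sigma^2 t) - 1) = (exp(t/9) - 1)*exp(-16*t)/4.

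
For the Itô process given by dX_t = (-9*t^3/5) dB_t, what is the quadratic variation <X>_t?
<X>_t = 81*t^7/175

For an Itô process dX_t = a(t) dt + b(t) dB_t, the quadratic variation is <X>_t = int_0^t b(s)^2 ds (the drift term does not contribute). Here b(s) = -9*s^3/5, so
  b(s)^2 = 81*s^6/25.
Integrating from 0 to t:
  <X>_t = int_0^t (81*s^6/25) ds = 81*t^7/175.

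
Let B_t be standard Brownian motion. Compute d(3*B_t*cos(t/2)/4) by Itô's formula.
d(3*B_t*cos(t/2)/4) = (-3*B_t*sin(t/2)/8) dt + (3*cos(t/2)/4) dB_t

Itô's formula for f(t, x): d f(t, B_t) = (f_t + (1/2) f_xx) dt + f_x dB_t. Compute partials of f(t, x) = 3*x*cos(t/2)/4:
  f_t(t,x)  = -3*x*sin(t/2)/8
  f_x(t,x)  = 3*cos(t/2)/4
  f_xx(t,x) = 0
Assemble drift = f_t + (1/2) f_xx = -3*x*sin(t/2)/8 and diffusion = f_x = 3*cos(t/2)/4. Substituting x = B_t:
  d(3*B_t*cos(t/2)/4) = (-3*B_t*sin(t/2)/8) dt + (3*cos(t/2)/4) dB_t.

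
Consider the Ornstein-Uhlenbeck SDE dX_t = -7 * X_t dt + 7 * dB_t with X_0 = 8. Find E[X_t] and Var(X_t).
E[X_t] = 8*exp(-7*t); Var(X_t) = 7/2 - 7*exp(-14*t)/2

The OU SDE dX = -theta X dt + sigma dB admits the integrating factor exp(theta t): d(exp(theta t) X_t) = sigma exp(theta t) dB_t. Integrating from 0 to t:
  X_t = x_0 * exp(-theta t) + sigma * int_0^t exp(-theta (t-s)) dB_s.
The Itô integral has mean 0 and (by the Itô isometry) variance sigma^2 * int_0^t exp(-2 theta (t - s)) ds = sigma^2 * (1 - exp(-2 theta t)) / (2 theta).
With theta = 7, sigma = 7, x_0 = 8:
  E[X_t] = 8 * exp(-7 t) = 8*exp(-7*t)
  Var(X_t) = (7)^2 * (1 - exp(-2*7 t)) / (2 * 7) = 7/2 - 7*exp(-14*t)/2.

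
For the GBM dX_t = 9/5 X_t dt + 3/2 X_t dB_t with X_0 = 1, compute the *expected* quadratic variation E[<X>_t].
E[<X>_t] = 5*exp(117*t/20)/13 - 5/13

<X>_t = int_0^t ((3/2) * X_s)^2 ds. Taking expectation inside the integral: E[<X>_t] = (3/2)^2 * int_0^t E[X_s^2] ds. For GBM, E[X_s^2] = x_0^2 * exp((2 mu + sigma^2) s). Integrating:
  E[<X>_t] = (3/2)^2 * 1^2 * (exp((2*(9/5) + (3/2)^2) t) - 1) / (2*(9/5) + (3/2)^2)
           = (3/2)^2 * 1^2 * (exp((117/20) t) - 1) / (117/20) = 5*exp(117*t/20)/13 - 5/13.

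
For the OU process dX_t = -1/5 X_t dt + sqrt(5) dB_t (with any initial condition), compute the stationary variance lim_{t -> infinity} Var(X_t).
lim Var(X_t) = 25/2

The OU SDE dX = -theta X dt + sigma dB admits the integrating factor exp(theta t): d(exp(theta t) X_t) = sigma exp(theta t) dB_t. Integrating from 0 to t gives X_t = x_0 * exp(-theta t) + sigma * int_0^t exp(-theta (t-s)) dB_s for any initial x_0. The Itô integral has variance (by the Itô isometry) sigma^2 * int_0^t exp(-2 theta (t - s)) ds = sigma^2 * (1 - exp(-2 theta t)) / (2 theta), independent of x_0.
With theta = 1/5, sigma = sqrt(5):
  Var(X_t) = (sqrt(5))^2 * (1 - exp(-2*1/5 t)) / (2 * 1/5) = 25/2 - 25*exp(-2*t/5)/2.
As t -> infinity, exp(-2*1/5 t) -> 0, so the stationary variance is sigma^2 / (2 theta) = 25/2.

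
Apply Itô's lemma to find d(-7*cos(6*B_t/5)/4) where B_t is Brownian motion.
d(-7*cos(6*B_t/5)/4) = (63*cos(6*B_t/5)/50) dt + (21*sin(6*B_t/5)/10) dB_t

Itô's formula for f(B_t) gives d f(B_t) = f'(B_t) dB_t + (1/2) f''(B_t) dt. Compute derivatives of f(x) = -7*cos(6*x/5)/4:
  f'(x)  = 21*sin(6*x/5)/10
  f''(x) = 63*cos(6*x/5)/25
Substitute x = B_t and multiply the f'' term by 1/2:
  drift     = (1/2) * (63*cos(6*x/5)/25) evaluated at B_t = 63*cos(6*B_t/5)/50
  diffusion = (21*sin(6*x/5)/10) evaluated at B_t = 21*sin(6*B_t/5)/10
Therefore d(-7*cos(6*B_t/5)/4) = (63*cos(6*B_t/5)/50) dt + (21*sin(6*B_t/5)/10) dB_t.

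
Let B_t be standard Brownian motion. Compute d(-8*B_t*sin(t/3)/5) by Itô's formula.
d(-8*B_t*sin(t/3)/5) = (-8*B_t*cos(t/3)/15) dt + (-8*sin(t/3)/5) dB_t

Itô's formula for f(t, x): d f(t, B_t) = (f_t + (1/2) f_xx) dt + f_x dB_t. Compute partials of f(t, x) = -8*x*sin(t/3)/5:
  f_t(t,x)  = -8*x*cos(t/3)/15
  f_x(t,x)  = -8*sin(t/3)/5
  f_xx(t,x) = 0
Assemble drift = f_t + (1/2) f_xx = -8*x*cos(t/3)/15 and diffusion = f_x = -8*sin(t/3)/5. Substituting x = B_t:
  d(-8*B_t*sin(t/3)/5) = (-8*B_t*cos(t/3)/15) dt + (-8*sin(t/3)/5) dB_t.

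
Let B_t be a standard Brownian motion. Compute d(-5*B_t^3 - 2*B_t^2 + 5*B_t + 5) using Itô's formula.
d(-5*B_t^3 - 2*B_t^2 + 5*B_t + 5) = (-15*B_t - 2) dt + (-15*B_t^2 - 4*B_t + 5) dB_t

Itô's formula for f(B_t) gives d f(B_t) = f'(B_t) dB_t + (1/2) f''(B_t) dt. Compute derivatives of f(x) = -5*x^3 - 2*x^2 + 5*x + 5:
  f'(x)  = -15*x^2 - 4*x + 5
  f''(x) = -30*x - 4
Substitute x = B_t and multiply the f'' term by 1/2:
  drift     = (1/2) * (-30*x - 4) evaluated at B_t = -15*B_t - 2
  diffusion = (-15*x^2 - 4*x + 5) evaluated at B_t = -15*B_t^2 - 4*B_t + 5
Therefore d(-5*B_t^3 - 2*B_t^2 + 5*B_t + 5) = (-15*B_t - 2) dt + (-15*B_t^2 - 4*B_t + 5) dB_t.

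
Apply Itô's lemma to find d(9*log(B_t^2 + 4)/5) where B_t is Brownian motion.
d(9*log(B_t^2 + 4)/5) = (9*(4 - B_t^2)/(5*(B_t^2 + 4)^2)) dt + (18*B_t/(5*(B_t^2 + 4))) dB_t

Itô's formula for f(B_t) gives d f(B_t) = f'(B_t) dB_t + (1/2) f''(B_t) dt. Compute derivatives of f(x) = 9*log(x^2 + 4)/5:
  f'(x)  = 18*x/(5*(x^2 + 4))
  f''(x) = 18*(4 - x^2)/(5*(x^2 + 4)^2)
Substitute x = B_t and multiply the f'' term by 1/2:
  drift     = (1/2) * (18*(4 - x^2)/(5*(x^2 + 4)^2)) evaluated at B_t = 9*(4 - B_t^2)/(5*(B_t^2 + 4)^2)
  diffusion = (18*x/(5*(x^2 + 4))) evaluated at B_t = 18*B_t/(5*(B_t^2 + 4))
Therefore d(9*log(B_t^2 + 4)/5) = (9*(4 - B_t^2)/(5*(B_t^2 + 4)^2)) dt + (18*B_t/(5*(B_t^2 + 4))) dB_t.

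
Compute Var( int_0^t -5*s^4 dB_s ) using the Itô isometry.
Var = 25*t^9/9

The Itô integral of a deterministic integrand f(s) has mean 0 because each increment f(s) * (B_{s+ds} - B_s) has mean 0. By the Itô isometry:
  Var( int_0^t f(s) dB_s ) = E[ (int_0^t f(s) dB_s)^2 ] = int_0^t f(s)^2 ds.
Here f(s) = -5*s^4, so f(s)^2 = 25*s^8. Integrate:
  int_0^t (25*s^8) ds = 25*t^9/9.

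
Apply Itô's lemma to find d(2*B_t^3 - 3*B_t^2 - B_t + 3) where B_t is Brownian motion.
d(2*B_t^3 - 3*B_t^2 - B_t + 3) = (6*B_t - 3) dt + (6*B_t^2 - 6*B_t - 1) dB_t

Itô's formula for f(B_t) gives d f(B_t) = f'(B_t) dB_t + (1/2) f''(B_t) dt. Compute derivatives of f(x) = 2*x^3 - 3*x^2 - x + 3:
  f'(x)  = 6*x^2 - 6*x - 1
  f''(x) = 12*x - 6
Substitute x = B_t and multiply the f'' term by 1/2:
  drift     = (1/2) * (12*x - 6) evaluated at B_t = 6*B_t - 3
  diffusion = (6*x^2 - 6*x - 1) evaluated at B_t = 6*B_t^2 - 6*B_t - 1
Therefore d(2*B_t^3 - 3*B_t^2 - B_t + 3) = (6*B_t - 3) dt + (6*B_t^2 - 6*B_t - 1) dB_t.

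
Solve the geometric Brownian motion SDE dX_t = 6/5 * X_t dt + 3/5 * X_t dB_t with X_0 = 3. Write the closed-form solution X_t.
X_t = 3 * exp((51/50) * t + (3/5) * B_t)

For GBM dX = mu X dt + sigma X dB with X_0 = x_0, apply Itô to Y = log X: dY = (mu - sigma^2/2) dt + sigma dB, so Y_t = log(x_0) + (mu - sigma^2/2) t + sigma B_t and hence X_t = x_0 * exp((mu - sigma^2/2) t + sigma B_t).
With mu = 6/5, sigma = 3/5, x_0 = 3, this gives:
  X_t = 3 * exp((51/50) * t + (3/5) * B_t).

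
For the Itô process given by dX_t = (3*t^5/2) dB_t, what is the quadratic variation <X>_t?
<X>_t = 9*t^11/44

For an Itô process dX_t = a(t) dt + b(t) dB_t, the quadratic variation is <X>_t = int_0^t b(s)^2 ds (the drift term does not contribute). Here b(s) = 3*s^5/2, so
  b(s)^2 = 9*s^10/4.
Integrating from 0 to t:
  <X>_t = int_0^t (9*s^10/4) ds = 9*t^11/44.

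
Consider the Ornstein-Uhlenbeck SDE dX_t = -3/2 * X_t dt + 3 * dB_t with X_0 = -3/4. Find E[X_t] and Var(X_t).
E[X_t] = -3*exp(-3*t/2)/4; Var(X_t) = 3 - 3*exp(-3*t)

The OU SDE dX = -theta X dt + sigma dB admits the integrating factor exp(theta t): d(exp(theta t) X_t) = sigma exp(theta t) dB_t. Integrating from 0 to t:
  X_t = x_0 * exp(-theta t) + sigma * int_0^t exp(-theta (t-s)) dB_s.
The Itô integral has mean 0 and (by the Itô isometry) variance sigma^2 * int_0^t exp(-2 theta (t - s)) ds = sigma^2 * (1 - exp(-2 theta t)) / (2 theta).
With theta = 3/2, sigma = 3, x_0 = -3/4:
  E[X_t] = -3/4 * exp(-3/2 t) = -3*exp(-3*t/2)/4
  Var(X_t) = (3)^2 * (1 - exp(-2*3/2 t)) / (2 * 3/2) = 3 - 3*exp(-3*t).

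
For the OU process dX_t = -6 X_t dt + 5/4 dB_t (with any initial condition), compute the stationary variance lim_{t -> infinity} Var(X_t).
lim Var(X_t) = 25/192

The OU SDE dX = -theta X dt + sigma dB admits the integrating factor exp(theta t): d(exp(theta t) X_t) = sigma exp(theta t) dB_t. Integrating from 0 to t gives X_t = x_0 * exp(-theta t) + sigma * int_0^t exp(-theta (t-s)) dB_s for any initial x_0. The Itô integral has variance (by the Itô isometry) sigma^2 * int_0^t exp(-2 theta (t - s)) ds = sigma^2 * (1 - exp(-2 theta t)) / (2 theta), independent of x_0.
With theta = 6, sigma = 5/4:
  Var(X_t) = (5/4)^2 * (1 - exp(-2*6 t)) / (2 * 6) = 25/192 - 25*exp(-12*t)/192.
As t -> infinity, exp(-2*6 t) -> 0, so the stationary variance is sigma^2 / (2 theta) = 25/192.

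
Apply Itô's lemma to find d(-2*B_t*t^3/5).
d(-2*B_t*t^3/5) = (-6*B_t*t^2/5) dt + (-2*t^3/5) dB_t

Itô's formula for f(t, x): d f(t, B_t) = (f_t + (1/2) f_xx) dt + f_x dB_t. Compute partials of f(t, x) = -2*t^3*x/5:
  f_t(t,x)  = -6*t^2*x/5
  f_x(t,x)  = -2*t^3/5
  f_xx(t,x) = 0
Assemble drift = f_t + (1/2) f_xx = -6*t^2*x/5 and diffusion = f_x = -2*t^3/5. Substituting x = B_t:
  d(-2*B_t*t^3/5) = (-6*B_t*t^2/5) dt + (-2*t^3/5) dB_t.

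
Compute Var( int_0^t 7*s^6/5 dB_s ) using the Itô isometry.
Var = 49*t^13/325

The Itô integral of a deterministic integrand f(s) has mean 0 because each increment f(s) * (B_{s+ds} - B_s) has mean 0. By the Itô isometry:
  Var( int_0^t f(s) dB_s ) = E[ (int_0^t f(s) dB_s)^2 ] = int_0^t f(s)^2 ds.
Here f(s) = 7*s^6/5, so f(s)^2 = 49*s^12/25. Integrate:
  int_0^t (49*s^12/25) ds = 49*t^13/325.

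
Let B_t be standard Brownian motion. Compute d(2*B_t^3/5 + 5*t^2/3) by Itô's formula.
d(2*B_t^3/5 + 5*t^2/3) = (6*B_t/5 + 10*t/3) dt + (6*B_t^2/5) dB_t

Itô's formula for f(t, x): d f(t, B_t) = (f_t + (1/2) f_xx) dt + f_x dB_t. Compute partials of f(t, x) = 5*t^2/3 + 2*x^3/5:
  f_t(t,x)  = 10*t/3
  f_x(t,x)  = 6*x^2/5
  f_xx(t,x) = 12*x/5
Assemble drift = f_t + (1/2) f_xx = 10*t/3 + 6*x/5 and diffusion = f_x = 6*x^2/5. Substituting x = B_t:
  d(2*B_t^3/5 + 5*t^2/3) = (6*B_t/5 + 10*t/3) dt + (6*B_t^2/5) dB_t.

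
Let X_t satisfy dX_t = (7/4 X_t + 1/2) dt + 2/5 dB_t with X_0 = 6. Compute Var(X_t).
Var(X_t) = 8*exp(7*t/2)/175 - 8/175

The variance V(t) = Var(X_t) satisfies V'(t) = 2 a V(t) + c^2 with V(0) = 0 (drift coefficient is linear in X, diffusion is constant). With a = 7/4, c = 2/5, the solution is
  V(t) = (c^2 / (2 a)) * (exp(2 a t) - 1)
       = ((2/5)^2 / (2*(7/4))) * (exp((7/2) t) - 1)
       = 8*exp(7*t/2)/175 - 8/175.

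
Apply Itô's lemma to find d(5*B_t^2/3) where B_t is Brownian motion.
d(5*B_t^2/3) = (5/3) dt + (10*B_t/3) dB_t

Itô's formula for f(B_t) gives d f(B_t) = f'(B_t) dB_t + (1/2) f''(B_t) dt. Compute derivatives of f(x) = 5*x^2/3:
  f'(x)  = 10*x/3
  f''(x) = 10/3
Substitute x = B_t and multiply the f'' term by 1/2:
  drift     = (1/2) * (10/3) evaluated at B_t = 5/3
  diffusion = (10*x/3) evaluated at B_t = 10*B_t/3
Therefore d(5*B_t^2/3) = (5/3) dt + (10*B_t/3) dB_t.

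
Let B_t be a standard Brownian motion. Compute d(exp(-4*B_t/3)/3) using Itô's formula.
d(exp(-4*B_t/3)/3) = (8*exp(-4*B_t/3)/27) dt + (-4*exp(-4*B_t/3)/9) dB_t

Itô's formula for f(B_t) gives d f(B_t) = f'(B_t) dB_t + (1/2) f''(B_t) dt. Compute derivatives of f(x) = exp(-4*x/3)/3:
  f'(x)  = -4*exp(-4*x/3)/9
  f''(x) = 16*exp(-4*x/3)/27
Substitute x = B_t and multiply the f'' term by 1/2:
  drift     = (1/2) * (16*exp(-4*x/3)/27) evaluated at B_t = 8*exp(-4*B_t/3)/27
  diffusion = (-4*exp(-4*x/3)/9) evaluated at B_t = -4*exp(-4*B_t/3)/9
Therefore d(exp(-4*B_t/3)/3) = (8*exp(-4*B_t/3)/27) dt + (-4*exp(-4*B_t/3)/9) dB_t.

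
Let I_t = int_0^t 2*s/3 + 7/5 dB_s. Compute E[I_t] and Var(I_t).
E[I_t] = 0; Var(I_t) = t*(100*t^2 + 630*t + 1323)/675

The Itô integral of a deterministic integrand f(s) has mean 0 because each increment f(s) * (B_{s+ds} - B_s) has mean 0. By the Itô isometry:
  Var( int_0^t f(s) dB_s ) = E[ (int_0^t f(s) dB_s)^2 ] = int_0^t f(s)^2 ds.
Here f(s) = 2*s/3 + 7/5, so f(s)^2 = (10*s + 21)^2/225. Integrate:
  int_0^t ((10*s + 21)^2/225) ds = t*(100*t^2 + 630*t + 1323)/675.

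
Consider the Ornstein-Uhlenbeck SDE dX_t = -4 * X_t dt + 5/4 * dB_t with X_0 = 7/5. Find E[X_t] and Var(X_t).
E[X_t] = 7*exp(-4*t)/5; Var(X_t) = 25/128 - 25*exp(-8*t)/128

The OU SDE dX = -theta X dt + sigma dB admits the integrating factor exp(theta t): d(exp(theta t) X_t) = sigma exp(theta t) dB_t. Integrating from 0 to t:
  X_t = x_0 * exp(-theta t) + sigma * int_0^t exp(-theta (t-s)) dB_s.
The Itô integral has mean 0 and (by the Itô isometry) variance sigma^2 * int_0^t exp(-2 theta (t - s)) ds = sigma^2 * (1 - exp(-2 theta t)) / (2 theta).
With theta = 4, sigma = 5/4, x_0 = 7/5:
  E[X_t] = 7/5 * exp(-4 t) = 7*exp(-4*t)/5
  Var(X_t) = (5/4)^2 * (1 - exp(-2*4 t)) / (2 * 4) = 25/128 - 25*exp(-8*t)/128.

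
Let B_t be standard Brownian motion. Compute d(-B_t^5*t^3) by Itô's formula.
d(-B_t^5*t^3) = (B_t^3*t^2*(-3*B_t^2 - 10*t)) dt + (-5*B_t^4*t^3) dB_t

Itô's formula for f(t, x): d f(t, B_t) = (f_t + (1/2) f_xx) dt + f_x dB_t. Compute partials of f(t, x) = -t^3*x^5:
  f_t(t,x)  = -3*t^2*x^5
  f_x(t,x)  = -5*t^3*x^4
  f_xx(t,x) = -20*t^3*x^3
Assemble drift = f_t + (1/2) f_xx = t^2*x^3*(-10*t - 3*x^2) and diffusion = f_x = -5*t^3*x^4. Substituting x = B_t:
  d(-B_t^5*t^3) = (B_t^3*t^2*(-3*B_t^2 - 10*t)) dt + (-5*B_t^4*t^3) dB_t.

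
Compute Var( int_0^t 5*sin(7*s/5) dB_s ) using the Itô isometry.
Var = 25*t/2 - 125*sin(14*t/5)/28

The Itô integral of a deterministic integrand f(s) has mean 0 because each increment f(s) * (B_{s+ds} - B_s) has mean 0. By the Itô isometry:
  Var( int_0^t f(s) dB_s ) = E[ (int_0^t f(s) dB_s)^2 ] = int_0^t f(s)^2 ds.
Here f(s) = 5*sin(7*s/5), so f(s)^2 = 25*sin(7*s/5)^2. Integrate:
  int_0^t (25*sin(7*s/5)^2) ds = 25*t/2 - 125*sin(14*t/5)/28.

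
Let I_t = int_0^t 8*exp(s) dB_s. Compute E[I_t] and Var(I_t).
E[I_t] = 0; Var(I_t) = 32*exp(2*t) - 32

The Itô integral of a deterministic integrand f(s) has mean 0 because each increment f(s) * (B_{s+ds} - B_s) has mean 0. By the Itô isometry:
  Var( int_0^t f(s) dB_s ) = E[ (int_0^t f(s) dB_s)^2 ] = int_0^t f(s)^2 ds.
Here f(s) = 8*exp(s), so f(s)^2 = 64*exp(2*s). Integrate:
  int_0^t (64*exp(2*s)) ds = 32*exp(2*t) - 32.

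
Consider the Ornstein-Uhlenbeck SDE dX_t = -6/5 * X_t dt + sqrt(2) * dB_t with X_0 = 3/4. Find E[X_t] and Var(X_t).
E[X_t] = 3*exp(-6*t/5)/4; Var(X_t) = 5/6 - 5*exp(-12*t/5)/6

The OU SDE dX = -theta X dt + sigma dB admits the integrating factor exp(theta t): d(exp(theta t) X_t) = sigma exp(theta t) dB_t. Integrating from 0 to t:
  X_t = x_0 * exp(-theta t) + sigma * int_0^t exp(-theta (t-s)) dB_s.
The Itô integral has mean 0 and (by the Itô isometry) variance sigma^2 * int_0^t exp(-2 theta (t - s)) ds = sigma^2 * (1 - exp(-2 theta t)) / (2 theta).
With theta = 6/5, sigma = sqrt(2), x_0 = 3/4:
  E[X_t] = 3/4 * exp(-6/5 t) = 3*exp(-6*t/5)/4
  Var(X_t) = (sqrt(2))^2 * (1 - exp(-2*6/5 t)) / (2 * 6/5) = 5/6 - 5*exp(-12*t/5)/6.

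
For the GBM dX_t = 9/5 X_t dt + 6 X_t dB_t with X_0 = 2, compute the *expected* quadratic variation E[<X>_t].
E[<X>_t] = 40*exp(198*t/5)/11 - 40/11

<X>_t = int_0^t (6 * X_s)^2 ds. Taking expectation inside the integral: E[<X>_t] = 6^2 * int_0^t E[X_s^2] ds. For GBM, E[X_s^2] = x_0^2 * exp((2 mu + sigma^2) s). Integrating:
  E[<X>_t] = 6^2 * 2^2 * (exp((2*(9/5) + 6^2) t) - 1) / (2*(9/5) + 6^2)
           = 6^2 * 2^2 * (exp((198/5) t) - 1) / (198/5) = 40*exp(198*t/5)/11 - 40/11.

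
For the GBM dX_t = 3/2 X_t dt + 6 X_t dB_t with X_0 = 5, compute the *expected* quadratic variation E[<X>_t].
E[<X>_t] = 300*exp(39*t)/13 - 300/13

<X>_t = int_0^t (6 * X_s)^2 ds. Taking expectation inside the integral: E[<X>_t] = 6^2 * int_0^t E[X_s^2] ds. For GBM, E[X_s^2] = x_0^2 * exp((2 mu + sigma^2) s). Integrating:
  E[<X>_t] = 6^2 * 5^2 * (exp((2*(3/2) + 6^2) t) - 1) / (2*(3/2) + 6^2)
           = 6^2 * 5^2 * (exp(39 t) - 1) / 39 = 300*exp(39*t)/13 - 300/13.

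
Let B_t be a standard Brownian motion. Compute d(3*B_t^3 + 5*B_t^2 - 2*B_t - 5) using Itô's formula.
d(3*B_t^3 + 5*B_t^2 - 2*B_t - 5) = (9*B_t + 5) dt + (9*B_t^2 + 10*B_t - 2) dB_t

Itô's formula for f(B_t) gives d f(B_t) = f'(B_t) dB_t + (1/2) f''(B_t) dt. Compute derivatives of f(x) = 3*x^3 + 5*x^2 - 2*x - 5:
  f'(x)  = 9*x^2 + 10*x - 2
  f''(x) = 18*x + 10
Substitute x = B_t and multiply the f'' term by 1/2:
  drift     = (1/2) * (18*x + 10) evaluated at B_t = 9*B_t + 5
  diffusion = (9*x^2 + 10*x - 2) evaluated at B_t = 9*B_t^2 + 10*B_t - 2
Therefore d(3*B_t^3 + 5*B_t^2 - 2*B_t - 5) = (9*B_t + 5) dt + (9*B_t^2 + 10*B_t - 2) dB_t.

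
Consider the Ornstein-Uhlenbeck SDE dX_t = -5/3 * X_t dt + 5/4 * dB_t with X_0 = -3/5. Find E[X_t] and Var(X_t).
E[X_t] = -3*exp(-5*t/3)/5; Var(X_t) = 15/32 - 15*exp(-10*t/3)/32

The OU SDE dX = -theta X dt + sigma dB admits the integrating factor exp(theta t): d(exp(theta t) X_t) = sigma exp(theta t) dB_t. Integrating from 0 to t:
  X_t = x_0 * exp(-theta t) + sigma * int_0^t exp(-theta (t-s)) dB_s.
The Itô integral has mean 0 and (by the Itô isometry) variance sigma^2 * int_0^t exp(-2 theta (t - s)) ds = sigma^2 * (1 - exp(-2 theta t)) / (2 theta).
With theta = 5/3, sigma = 5/4, x_0 = -3/5:
  E[X_t] = -3/5 * exp(-5/3 t) = -3*exp(-5*t/3)/5
  Var(X_t) = (5/4)^2 * (1 - exp(-2*5/3 t)) / (2 * 5/3) = 15/32 - 15*exp(-10*t/3)/32.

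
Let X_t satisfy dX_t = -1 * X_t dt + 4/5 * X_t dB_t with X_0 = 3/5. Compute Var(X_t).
Var(X_t) = (9*exp(16*t/25) - 9)*exp(-2*t)/25

For GBM dX = mu X dt + sigma X dB with X_0 = x_0, apply Itô to Y = log X: dY = (mu - sigma^2/2) dt + sigma dB, so Y_t = log(x_0) + (mu - sigma^2/2) t + sigma B_t and hence X_t = x_0 * exp((mu - sigma^2/2) t + sigma B_t).
With mu = -1, sigma = 4/5, x_0 = 3/5, this gives:
  X_t = 3/5 * exp((-33/25) * t + (4/5) * B_t).
Since sigma*B_t ~ Normal(0, sigma^2 t), E[exp(sigma*B_t)] = exp(sigma^2 t / 2); so E[X_t] = x_0 * exp((mu - sigma^2/2) t) * exp(sigma^2 t / 2) = x_0 * exp(mu t) = 3*exp(-t)/5.
Var(X_t) = E[X_t^2] - (E[X_t])^2 = x_0^2 * exp(2 mu t) * (exp(sigma^2 t) - 1) = (9*exp(16*t/25) - 9)*exp(-2*t)/25.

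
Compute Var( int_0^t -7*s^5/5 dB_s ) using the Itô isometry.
Var = 49*t^11/275

The Itô integral of a deterministic integrand f(s) has mean 0 because each increment f(s) * (B_{s+ds} - B_s) has mean 0. By the Itô isometry:
  Var( int_0^t f(s) dB_s ) = E[ (int_0^t f(s) dB_s)^2 ] = int_0^t f(s)^2 ds.
Here f(s) = -7*s^5/5, so f(s)^2 = 49*s^10/25. Integrate:
  int_0^t (49*s^10/25) ds = 49*t^11/275.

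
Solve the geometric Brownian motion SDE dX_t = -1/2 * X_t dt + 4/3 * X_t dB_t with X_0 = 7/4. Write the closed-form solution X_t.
X_t = 7/4 * exp((-25/18) * t + (4/3) * B_t)

For GBM dX = mu X dt + sigma X dB with X_0 = x_0, apply Itô to Y = log X: dY = (mu - sigma^2/2) dt + sigma dB, so Y_t = log(x_0) + (mu - sigma^2/2) t + sigma B_t and hence X_t = x_0 * exp((mu - sigma^2/2) t + sigma B_t).
With mu = -1/2, sigma = 4/3, x_0 = 7/4, this gives:
  X_t = 7/4 * exp((-25/18) * t + (4/3) * B_t).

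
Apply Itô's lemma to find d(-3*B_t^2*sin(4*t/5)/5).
d(-3*B_t^2*sin(4*t/5)/5) = (-12*B_t^2*cos(4*t/5)/25 - 3*sin(4*t/5)/5) dt + (-6*B_t*sin(4*t/5)/5) dB_t

Itô's formula for f(t, x): d f(t, B_t) = (f_t + (1/2) f_xx) dt + f_x dB_t. Compute partials of f(t, x) = -3*x^2*sin(4*t/5)/5:
  f_t(t,x)  = -12*x^2*cos(4*t/5)/25
  f_x(t,x)  = -6*x*sin(4*t/5)/5
  f_xx(t,x) = -6*sin(4*t/5)/5
Assemble drift = f_t + (1/2) f_xx = -12*x^2*cos(4*t/5)/25 - 3*sin(4*t/5)/5 and diffusion = f_x = -6*x*sin(4*t/5)/5. Substituting x = B_t:
  d(-3*B_t^2*sin(4*t/5)/5) = (-12*B_t^2*cos(4*t/5)/25 - 3*sin(4*t/5)/5) dt + (-6*B_t*sin(4*t/5)/5) dB_t.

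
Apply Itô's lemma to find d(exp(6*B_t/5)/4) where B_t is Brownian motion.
d(exp(6*B_t/5)/4) = (9*exp(6*B_t/5)/50) dt + (3*exp(6*B_t/5)/10) dB_t

Itô's formula for f(B_t) gives d f(B_t) = f'(B_t) dB_t + (1/2) f''(B_t) dt. Compute derivatives of f(x) = exp(6*x/5)/4:
  f'(x)  = 3*exp(6*x/5)/10
  f''(x) = 9*exp(6*x/5)/25
Substitute x = B_t and multiply the f'' term by 1/2:
  drift     = (1/2) * (9*exp(6*x/5)/25) evaluated at B_t = 9*exp(6*B_t/5)/50
  diffusion = (3*exp(6*x/5)/10) evaluated at B_t = 3*exp(6*B_t/5)/10
Therefore d(exp(6*B_t/5)/4) = (9*exp(6*B_t/5)/50) dt + (3*exp(6*B_t/5)/10) dB_t.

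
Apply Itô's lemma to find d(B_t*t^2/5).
d(B_t*t^2/5) = (2*B_t*t/5) dt + (t^2/5) dB_t

Itô's formula for f(t, x): d f(t, B_t) = (f_t + (1/2) f_xx) dt + f_x dB_t. Compute partials of f(t, x) = t^2*x/5:
  f_t(t,x)  = 2*t*x/5
  f_x(t,x)  = t^2/5
  f_xx(t,x) = 0
Assemble drift = f_t + (1/2) f_xx = 2*t*x/5 and diffusion = f_x = t^2/5. Substituting x = B_t:
  d(B_t*t^2/5) = (2*B_t*t/5) dt + (t^2/5) dB_t.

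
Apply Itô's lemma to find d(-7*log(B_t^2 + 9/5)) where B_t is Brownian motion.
d(-7*log(B_t^2 + 9/5)) = (35*(5*B_t^2 - 9)/(5*B_t^2 + 9)^2) dt + (-70*B_t/(5*B_t^2 + 9)) dB_t

Itô's formula for f(B_t) gives d f(B_t) = f'(B_t) dB_t + (1/2) f''(B_t) dt. Compute derivatives of f(x) = -7*log(x^2 + 9/5):
  f'(x)  = -70*x/(5*x^2 + 9)
  f''(x) = 70*(5*x^2 - 9)/(5*x^2 + 9)^2
Substitute x = B_t and multiply the f'' term by 1/2:
  drift     = (1/2) * (70*(5*x^2 - 9)/(5*x^2 + 9)^2) evaluated at B_t = 35*(5*B_t^2 - 9)/(5*B_t^2 + 9)^2
  diffusion = (-70*x/(5*x^2 + 9)) evaluated at B_t = -70*B_t/(5*B_t^2 + 9)
Therefore d(-7*log(B_t^2 + 9/5)) = (35*(5*B_t^2 - 9)/(5*B_t^2 + 9)^2) dt + (-70*B_t/(5*B_t^2 + 9)) dB_t.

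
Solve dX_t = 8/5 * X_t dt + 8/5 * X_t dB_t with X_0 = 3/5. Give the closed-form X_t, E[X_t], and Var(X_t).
X_t = 3/5 * exp((8/25) t + (8/5) B_t); E[X_t] = 3*exp(8*t/5)/5; Var(X_t) = 9*(exp(64*t/25) - 1)*exp(16*t/5)/25

For GBM dX = mu X dt + sigma X dB with X_0 = x_0, apply Itô to Y = log X: dY = (mu - sigma^2/2) dt + sigma dB, so Y_t = log(x_0) + (mu - sigma^2/2) t + sigma B_t and hence X_t = x_0 * exp((mu - sigma^2/2) t + sigma B_t).
With mu = 8/5, sigma = 8/5, x_0 = 3/5, this gives:
  X_t = 3/5 * exp((8/25) * t + (8/5) * B_t).
Since sigma*B_t ~ Normal(0, sigma^2 t), E[exp(sigma*B_t)] = exp(sigma^2 t / 2); so E[X_t] = x_0 * exp((mu - sigma^2/2) t) * exp(sigma^2 t / 2) = x_0 * exp(mu t) = 3*exp(8*t/5)/5.
Var(X_t) = E[X_t^2] - (E[X_t])^2 = x_0^2 * exp(2 mu t) * (exp(sigma^2 t) - 1) = 9*(exp(64*t/25) - 1)*exp(16*t/5)/25.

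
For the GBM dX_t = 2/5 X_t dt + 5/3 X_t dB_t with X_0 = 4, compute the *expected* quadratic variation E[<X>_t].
E[<X>_t] = 2000*exp(161*t/45)/161 - 2000/161

<X>_t = int_0^t ((5/3) * X_s)^2 ds. Taking expectation inside the integral: E[<X>_t] = (5/3)^2 * int_0^t E[X_s^2] ds. For GBM, E[X_s^2] = x_0^2 * exp((2 mu + sigma^2) s). Integrating:
  E[<X>_t] = (5/3)^2 * 4^2 * (exp((2*(2/5) + (5/3)^2) t) - 1) / (2*(2/5) + (5/3)^2)
           = (5/3)^2 * 4^2 * (exp((161/45) t) - 1) / (161/45) = 2000*exp(161*t/45)/161 - 2000/161.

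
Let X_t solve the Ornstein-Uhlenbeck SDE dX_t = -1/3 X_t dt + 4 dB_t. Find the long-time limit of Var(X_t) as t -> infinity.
lim Var(X_t) = 24

The OU SDE dX = -theta X dt + sigma dB admits the integrating factor exp(theta t): d(exp(theta t) X_t) = sigma exp(theta t) dB_t. Integrating from 0 to t gives X_t = x_0 * exp(-theta t) + sigma * int_0^t exp(-theta (t-s)) dB_s for any initial x_0. The Itô integral has variance (by the Itô isometry) sigma^2 * int_0^t exp(-2 theta (t - s)) ds = sigma^2 * (1 - exp(-2 theta t)) / (2 theta), independent of x_0.
With theta = 1/3, sigma = 4:
  Var(X_t) = (4)^2 * (1 - exp(-2*1/3 t)) / (2 * 1/3) = 24 - 24*exp(-2*t/3).
As t -> infinity, exp(-2*1/3 t) -> 0, so the stationary variance is sigma^2 / (2 theta) = 24.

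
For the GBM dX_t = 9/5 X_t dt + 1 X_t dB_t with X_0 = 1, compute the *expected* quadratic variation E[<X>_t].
E[<X>_t] = 5*exp(23*t/5)/23 - 5/23

<X>_t = int_0^t (1 * X_s)^2 ds. Taking expectation inside the integral: E[<X>_t] = 1^2 * int_0^t E[X_s^2] ds. For GBM, E[X_s^2] = x_0^2 * exp((2 mu + sigma^2) s). Integrating:
  E[<X>_t] = 1^2 * 1^2 * (exp((2*(9/5) + 1^2) t) - 1) / (2*(9/5) + 1^2)
           = 1^2 * 1^2 * (exp((23/5) t) - 1) / (23/5) = 5*exp(23*t/5)/23 - 5/23.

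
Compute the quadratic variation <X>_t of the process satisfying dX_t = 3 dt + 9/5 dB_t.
<X>_t = 81*t/25

For an Itô process dX_t = a(t) dt + b(t) dB_t, the quadratic variation is <X>_t = int_0^t b(s)^2 ds (the drift term does not contribute). Here b(s) = 9/5, so
  b(s)^2 = 81/25.
Integrating from 0 to t:
  <X>_t = int_0^t (81/25) ds = 81*t/25.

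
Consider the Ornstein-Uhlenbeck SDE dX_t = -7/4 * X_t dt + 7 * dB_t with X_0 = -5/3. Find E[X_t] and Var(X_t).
E[X_t] = -5*exp(-7*t/4)/3; Var(X_t) = 14 - 14*exp(-7*t/2)

The OU SDE dX = -theta X dt + sigma dB admits the integrating factor exp(theta t): d(exp(theta t) X_t) = sigma exp(theta t) dB_t. Integrating from 0 to t:
  X_t = x_0 * exp(-theta t) + sigma * int_0^t exp(-theta (t-s)) dB_s.
The Itô integral has mean 0 and (by the Itô isometry) variance sigma^2 * int_0^t exp(-2 theta (t - s)) ds = sigma^2 * (1 - exp(-2 theta t)) / (2 theta).
With theta = 7/4, sigma = 7, x_0 = -5/3:
  E[X_t] = -5/3 * exp(-7/4 t) = -5*exp(-7*t/4)/3
  Var(X_t) = (7)^2 * (1 - exp(-2*7/4 t)) / (2 * 7/4) = 14 - 14*exp(-7*t/2).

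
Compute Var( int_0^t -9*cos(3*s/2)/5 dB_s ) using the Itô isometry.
Var = 81*t/50 + 27*sin(3*t)/50

The Itô integral of a deterministic integrand f(s) has mean 0 because each increment f(s) * (B_{s+ds} - B_s) has mean 0. By the Itô isometry:
  Var( int_0^t f(s) dB_s ) = E[ (int_0^t f(s) dB_s)^2 ] = int_0^t f(s)^2 ds.
Here f(s) = -9*cos(3*s/2)/5, so f(s)^2 = 81*cos(3*s/2)^2/25. Integrate:
  int_0^t (81*cos(3*s/2)^2/25) ds = 81*t/50 + 27*sin(3*t)/50.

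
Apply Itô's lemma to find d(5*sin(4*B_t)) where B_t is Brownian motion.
d(5*sin(4*B_t)) = (-40*sin(4*B_t)) dt + (20*cos(4*B_t)) dB_t

Itô's formula for f(B_t) gives d f(B_t) = f'(B_t) dB_t + (1/2) f''(B_t) dt. Compute derivatives of f(x) = 5*sin(4*x):
  f'(x)  = 20*cos(4*x)
  f''(x) = -80*sin(4*x)
Substitute x = B_t and multiply the f'' term by 1/2:
  drift     = (1/2) * (-80*sin(4*x)) evaluated at B_t = -40*sin(4*B_t)
  diffusion = (20*cos(4*x)) evaluated at B_t = 20*cos(4*B_t)
Therefore d(5*sin(4*B_t)) = (-40*sin(4*B_t)) dt + (20*cos(4*B_t)) dB_t.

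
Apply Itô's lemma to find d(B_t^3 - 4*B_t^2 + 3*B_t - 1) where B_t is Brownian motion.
d(B_t^3 - 4*B_t^2 + 3*B_t - 1) = (3*B_t - 4) dt + (3*B_t^2 - 8*B_t + 3) dB_t

Itô's formula for f(B_t) gives d f(B_t) = f'(B_t) dB_t + (1/2) f''(B_t) dt. Compute derivatives of f(x) = x^3 - 4*x^2 + 3*x - 1:
  f'(x)  = 3*x^2 - 8*x + 3
  f''(x) = 6*x - 8
Substitute x = B_t and multiply the f'' term by 1/2:
  drift     = (1/2) * (6*x - 8) evaluated at B_t = 3*B_t - 4
  diffusion = (3*x^2 - 8*x + 3) evaluated at B_t = 3*B_t^2 - 8*B_t + 3
Therefore d(B_t^3 - 4*B_t^2 + 3*B_t - 1) = (3*B_t - 4) dt + (3*B_t^2 - 8*B_t + 3) dB_t.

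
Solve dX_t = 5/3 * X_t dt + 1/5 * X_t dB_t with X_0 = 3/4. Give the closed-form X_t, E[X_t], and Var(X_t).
X_t = 3/4 * exp((247/150) t + (1/5) B_t); E[X_t] = 3*exp(5*t/3)/4; Var(X_t) = 9*(exp(t/25) - 1)*exp(10*t/3)/16

For GBM dX = mu X dt + sigma X dB with X_0 = x_0, apply Itô to Y = log X: dY = (mu - sigma^2/2) dt + sigma dB, so Y_t = log(x_0) + (mu - sigma^2/2) t + sigma B_t and hence X_t = x_0 * exp((mu - sigma^2/2) t + sigma B_t).
With mu = 5/3, sigma = 1/5, x_0 = 3/4, this gives:
  X_t = 3/4 * exp((247/150) * t + (1/5) * B_t).
Since sigma*B_t ~ Normal(0, sigma^2 t), E[exp(sigma*B_t)] = exp(sigma^2 t / 2); so E[X_t] = x_0 * exp((mu - sigma^2/2) t) * exp(sigma^2 t / 2) = x_0 * exp(mu t) = 3*exp(5*t/3)/4.
Var(X_t) = E[X_t^2] - (E[X_t])^2 = x_0^2 * exp(2 mu t) * (exp(sigma^2 t) - 1) = 9*(exp(t/25) - 1)*exp(10*t/3)/16.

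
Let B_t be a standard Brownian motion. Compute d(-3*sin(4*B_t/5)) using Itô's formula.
d(-3*sin(4*B_t/5)) = (24*sin(4*B_t/5)/25) dt + (-12*cos(4*B_t/5)/5) dB_t

Itô's formula for f(B_t) gives d f(B_t) = f'(B_t) dB_t + (1/2) f''(B_t) dt. Compute derivatives of f(x) = -3*sin(4*x/5):
  f'(x)  = -12*cos(4*x/5)/5
  f''(x) = 48*sin(4*x/5)/25
Substitute x = B_t and multiply the f'' term by 1/2:
  drift     = (1/2) * (48*sin(4*x/5)/25) evaluated at B_t = 24*sin(4*B_t/5)/25
  diffusion = (-12*cos(4*x/5)/5) evaluated at B_t = -12*cos(4*B_t/5)/5
Therefore d(-3*sin(4*B_t/5)) = (24*sin(4*B_t/5)/25) dt + (-12*cos(4*B_t/5)/5) dB_t.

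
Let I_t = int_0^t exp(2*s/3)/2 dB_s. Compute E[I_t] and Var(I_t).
E[I_t] = 0; Var(I_t) = 3*exp(4*t/3)/16 - 3/16

The Itô integral of a deterministic integrand f(s) has mean 0 because each increment f(s) * (B_{s+ds} - B_s) has mean 0. By the Itô isometry:
  Var( int_0^t f(s) dB_s ) = E[ (int_0^t f(s) dB_s)^2 ] = int_0^t f(s)^2 ds.
Here f(s) = exp(2*s/3)/2, so f(s)^2 = exp(4*s/3)/4. Integrate:
  int_0^t (exp(4*s/3)/4) ds = 3*exp(4*t/3)/16 - 3/16.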